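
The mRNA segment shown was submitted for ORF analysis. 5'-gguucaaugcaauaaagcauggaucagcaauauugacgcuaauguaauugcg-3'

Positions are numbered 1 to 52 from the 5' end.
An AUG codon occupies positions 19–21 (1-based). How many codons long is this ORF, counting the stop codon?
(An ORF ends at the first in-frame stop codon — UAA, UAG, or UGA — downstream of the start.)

Codons from position 19: AUG (19–21), GAU (22–24), CAG (25–27), CAA (28–30), UAU (31–33), UGA (34–36).
UGA is the first in-frame stop; that's 6 codons including the stop.

6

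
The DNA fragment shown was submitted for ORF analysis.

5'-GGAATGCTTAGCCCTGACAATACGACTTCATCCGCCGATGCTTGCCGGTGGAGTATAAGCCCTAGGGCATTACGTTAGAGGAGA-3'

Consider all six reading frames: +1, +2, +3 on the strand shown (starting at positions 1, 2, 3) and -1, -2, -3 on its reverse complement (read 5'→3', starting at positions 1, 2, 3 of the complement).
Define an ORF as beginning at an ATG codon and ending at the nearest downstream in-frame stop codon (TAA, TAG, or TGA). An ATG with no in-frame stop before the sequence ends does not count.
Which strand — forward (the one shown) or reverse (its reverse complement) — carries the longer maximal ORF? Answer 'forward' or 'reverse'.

Reverse complement (5'→3'): TCTCCTCTAACGTAATGCCCTAGGGCTTATACTCCACCGGCAAGCATCGGCGGATGAAGTCGTATTGTCAGGGCTAAGCATTCC
Frame +1: GGA ATG CTT AGC CCT GAC AAT ACG ACT TCA TCC GCC GAT GCT TGC CGG TGG AGT ATA AGC CCT AGG GCA TTA CGT TAG AGG AGA — ATG at 4, stop TAG at 76 → 75 nt.
Frame +2: GAA TGC TTA GCC CTG ACA ATA CGA CTT CAT CCG CCG ATG CTT GCC GGT GGA GTA TAA GCC CTA GGG CAT TAC GTT AGA GGA — ATG at 38, stop TAA at 56 → 21 nt.
Frame +3: AAT GCT TAG CCC TGA CAA TAC GAC TTC ATC CGC CGA TGC TTG CCG GTG GAG TAT AAG CCC TAG GGC ATT ACG TTA GAG GAG — no ATG→stop ORF.
Frame -1: TCT CCT CTA ACG TAA TGC CCT AGG GCT TAT ACT CCA CCG GCA AGC ATC GGC GGA TGA AGT CGT ATT GTC AGG GCT AAG CAT TCC — no ATG→stop ORF.
Frame -2: CTC CTC TAA CGT AAT GCC CTA GGG CTT ATA CTC CAC CGG CAA GCA TCG GCG GAT GAA GTC GTA TTG TCA GGG CTA AGC ATT — no ATG→stop ORF.
Frame -3: TCC TCT AAC GTA ATG CCC TAG GGC TTA TAC TCC ACC GGC AAG CAT CGG CGG ATG AAG TCG TAT TGT CAG GGC TAA GCA TTC — ATG at 15, stop TAG at 21 → 9 nt; ATG at 54, stop TAA at 75 → 24 nt.
Forward-strand max 75 nt; reverse-strand max 24 nt. The forward strand has the longer ORF.

forward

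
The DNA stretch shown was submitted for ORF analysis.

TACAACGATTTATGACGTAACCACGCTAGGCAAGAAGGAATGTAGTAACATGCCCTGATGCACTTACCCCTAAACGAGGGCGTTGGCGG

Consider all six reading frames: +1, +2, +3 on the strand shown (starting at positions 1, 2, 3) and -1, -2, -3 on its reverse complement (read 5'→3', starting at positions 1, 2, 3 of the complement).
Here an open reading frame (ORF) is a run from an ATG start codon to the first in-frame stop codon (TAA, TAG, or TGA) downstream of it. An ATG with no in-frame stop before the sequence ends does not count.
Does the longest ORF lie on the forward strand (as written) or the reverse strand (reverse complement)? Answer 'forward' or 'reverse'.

Reverse complement (5'→3'): CCGCCAACGCCCTCGTTTAGGGGTAAGTGCATCAGGGCATGTTACTACATTCCTTCTTGCCTAGCGTGGTTACGTCATAAATCGTTGTA
Frame +1: TAC AAC GAT TTA TGA CGT AAC CAC GCT AGG CAA GAA GGA ATG TAG TAA CAT GCC CTG ATG CAC TTA CCC CTA AAC GAG GGC GTT GGC — ATG at 40, stop TAG at 43 → 6 nt.
Frame +2: ACA ACG ATT TAT GAC GTA ACC ACG CTA GGC AAG AAG GAA TGT AGT AAC ATG CCC TGA TGC ACT TAC CCC TAA ACG AGG GCG TTG GCG — ATG at 50, stop TGA at 56 → 9 nt.
Frame +3: CAA CGA TTT ATG ACG TAA CCA CGC TAG GCA AGA AGG AAT GTA GTA ACA TGC CCT GAT GCA CTT ACC CCT AAA CGA GGG CGT TGG CGG — ATG at 12, stop TAA at 18 → 9 nt.
Frame -1: CCG CCA ACG CCC TCG TTT AGG GGT AAG TGC ATC AGG GCA TGT TAC TAC ATT CCT TCT TGC CTA GCG TGG TTA CGT CAT AAA TCG TTG — no ATG→stop ORF.
Frame -2: CGC CAA CGC CCT CGT TTA GGG GTA AGT GCA TCA GGG CAT GTT ACT ACA TTC CTT CTT GCC TAG CGT GGT TAC GTC ATA AAT CGT TGT — no ATG→stop ORF.
Frame -3: GCC AAC GCC CTC GTT TAG GGG TAA GTG CAT CAG GGC ATG TTA CTA CAT TCC TTC TTG CCT AGC GTG GTT ACG TCA TAA ATC GTT GTA — ATG at 39, stop TAA at 78 → 42 nt.
Forward-strand max 9 nt; reverse-strand max 42 nt. The reverse strand has the longer ORF.

reverse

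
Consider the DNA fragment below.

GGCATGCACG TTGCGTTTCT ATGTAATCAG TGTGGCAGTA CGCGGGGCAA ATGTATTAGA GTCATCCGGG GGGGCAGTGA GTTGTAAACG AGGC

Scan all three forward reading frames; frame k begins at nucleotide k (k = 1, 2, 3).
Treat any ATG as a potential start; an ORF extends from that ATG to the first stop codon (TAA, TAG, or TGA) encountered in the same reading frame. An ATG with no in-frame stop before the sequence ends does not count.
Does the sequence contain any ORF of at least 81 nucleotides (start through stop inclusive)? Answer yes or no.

yes

Frame 1: GGC ATG CAC GTT GCG TTT CTA TGT AAT CAG TGT GGC AGT ACG CGG GGC AAA TGT ATT AGA GTC ATC CGG GGG GGC AGT GAG TTG TAA ACG AGG — ATG at 4, stop TAA at 85 → 84 nt.
Frame 2: GCA TGC ACG TTG CGT TTC TAT GTA ATC AGT GTG GCA GTA CGC GGG GCA AAT GTA TTA GAG TCA TCC GGG GGG GCA GTG AGT TGT AAA CGA GGC — no ATG→stop ORF.
Frame 3: CAT GCA CGT TGC GTT TCT ATG TAA TCA GTG TGG CAG TAC GCG GGG CAA ATG TAT TAG AGT CAT CCG GGG GGG CAG TGA GTT GTA AAC GAG — ATG at 21, stop TAA at 24 → 6 nt; ATG at 51, stop TAG at 57 → 9 nt.
Frame 1 has an ORF of 84 nucleotides (positions 4–87) ≥ 81, so yes.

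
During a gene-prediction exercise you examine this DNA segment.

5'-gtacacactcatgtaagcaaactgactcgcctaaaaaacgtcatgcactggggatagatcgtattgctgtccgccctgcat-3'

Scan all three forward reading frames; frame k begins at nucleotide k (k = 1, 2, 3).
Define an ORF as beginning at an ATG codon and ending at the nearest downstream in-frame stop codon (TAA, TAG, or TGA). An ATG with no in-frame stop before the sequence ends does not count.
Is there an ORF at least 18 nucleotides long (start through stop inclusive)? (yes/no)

no

Frame 1: GTA CAC ACT CAT GTA AGC AAA CTG ACT CGC CTA AAA AAC GTC ATG CAC TGG GGA TAG ATC GTA TTG CTG TCC GCC CTG CAT — ATG at 43, stop TAG at 55 → 15 nt.
Frame 2: TAC ACA CTC ATG TAA GCA AAC TGA CTC GCC TAA AAA ACG TCA TGC ACT GGG GAT AGA TCG TAT TGC TGT CCG CCC TGC — ATG at 11, stop TAA at 14 → 6 nt.
Frame 3: ACA CAC TCA TGT AAG CAA ACT GAC TCG CCT AAA AAA CGT CAT GCA CTG GGG ATA GAT CGT ATT GCT GTC CGC CCT GCA — no ATG→stop ORF.
Largest ORF found is 15 nucleotides < 18, so no.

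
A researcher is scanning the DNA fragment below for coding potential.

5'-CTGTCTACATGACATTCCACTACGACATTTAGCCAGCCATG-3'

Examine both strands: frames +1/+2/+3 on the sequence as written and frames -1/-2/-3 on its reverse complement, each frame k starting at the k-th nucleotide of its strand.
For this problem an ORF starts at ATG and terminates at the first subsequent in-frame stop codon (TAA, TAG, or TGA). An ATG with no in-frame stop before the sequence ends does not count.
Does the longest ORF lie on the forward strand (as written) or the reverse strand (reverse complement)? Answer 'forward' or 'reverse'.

Reverse complement (5'→3'): CATGGCTGGCTAAATGTCGTAGTGGAATGTCATGTAGACAG
Frame +1: CTG TCT ACA TGA CAT TCC ACT ACG ACA TTT AGC CAG CCA — no ATG→stop ORF.
Frame +2: TGT CTA CAT GAC ATT CCA CTA CGA CAT TTA GCC AGC CAT — no ATG→stop ORF.
Frame +3: GTC TAC ATG ACA TTC CAC TAC GAC ATT TAG CCA GCC ATG — ATG at 9, stop TAG at 30 → 24 nt.
Frame -1: CAT GGC TGG CTA AAT GTC GTA GTG GAA TGT CAT GTA GAC — no ATG→stop ORF.
Frame -2: ATG GCT GGC TAA ATG TCG TAG TGG AAT GTC ATG TAG ACA — ATG at 2, stop TAA at 11 → 12 nt; ATG at 14, stop TAG at 20 → 9 nt; ATG at 32, stop TAG at 35 → 6 nt.
Frame -3: TGG CTG GCT AAA TGT CGT AGT GGA ATG TCA TGT AGA CAG — no ATG→stop ORF.
Forward-strand max 24 nt; reverse-strand max 12 nt. The forward strand has the longer ORF.

forward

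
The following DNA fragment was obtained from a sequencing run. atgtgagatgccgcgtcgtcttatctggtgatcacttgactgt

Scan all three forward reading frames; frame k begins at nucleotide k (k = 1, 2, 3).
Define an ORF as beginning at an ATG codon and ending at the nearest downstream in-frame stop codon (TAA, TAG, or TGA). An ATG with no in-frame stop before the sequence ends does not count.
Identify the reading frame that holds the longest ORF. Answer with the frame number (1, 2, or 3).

Frame 1: ATG TGA GAT GCC GCG TCG TCT TAT CTG GTG ATC ACT TGA CTG — ATG at 1, stop TGA at 4 → 6 nt.
Frame 2: TGT GAG ATG CCG CGT CGT CTT ATC TGG TGA TCA CTT GAC TGT — ATG at 8, stop TGA at 29 → 24 nt.
Frame 3: GTG AGA TGC CGC GTC GTC TTA TCT GGT GAT CAC TTG ACT — no ATG→stop ORF.
Longest ORF is 24 nt in frame 2 (positions 8–31).

2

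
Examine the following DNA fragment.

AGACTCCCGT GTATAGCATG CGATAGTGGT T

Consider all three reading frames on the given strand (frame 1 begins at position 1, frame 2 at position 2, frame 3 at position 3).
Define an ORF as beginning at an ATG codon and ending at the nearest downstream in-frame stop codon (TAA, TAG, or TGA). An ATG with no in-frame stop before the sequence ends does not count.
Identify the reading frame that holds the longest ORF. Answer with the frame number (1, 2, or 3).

Frame 1: AGA CTC CCG TGT ATA GCA TGC GAT AGT GGT — no ATG→stop ORF.
Frame 2: GAC TCC CGT GTA TAG CAT GCG ATA GTG GTT — no ATG→stop ORF.
Frame 3: ACT CCC GTG TAT AGC ATG CGA TAG TGG — ATG at 18, stop TAG at 24 → 9 nt.
Longest ORF is 9 nt in frame 3 (positions 18–26).

3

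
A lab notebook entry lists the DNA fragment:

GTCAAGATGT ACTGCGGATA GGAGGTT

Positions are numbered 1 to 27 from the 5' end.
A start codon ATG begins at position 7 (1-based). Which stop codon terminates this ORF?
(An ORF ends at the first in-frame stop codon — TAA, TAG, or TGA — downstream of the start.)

Codons from position 7: ATG (7–9), TAC (10–12), TGC (13–15), GGA (16–18), TAG (19–21).
The first in-frame stop codon is TAG.

TAG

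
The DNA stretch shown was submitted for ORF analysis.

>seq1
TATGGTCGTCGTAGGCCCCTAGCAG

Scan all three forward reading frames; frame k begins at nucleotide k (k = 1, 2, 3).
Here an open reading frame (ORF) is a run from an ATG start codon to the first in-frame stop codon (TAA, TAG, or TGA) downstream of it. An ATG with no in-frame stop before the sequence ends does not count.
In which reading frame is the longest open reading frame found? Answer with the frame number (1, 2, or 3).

2

Frame 1: TAT GGT CGT CGT AGG CCC CTA GCA — no ATG→stop ORF.
Frame 2: ATG GTC GTC GTA GGC CCC TAG CAG — ATG at 2, stop TAG at 20 → 21 nt.
Frame 3: TGG TCG TCG TAG GCC CCT AGC — no ATG→stop ORF.
Longest ORF is 21 nt in frame 2 (positions 2–22).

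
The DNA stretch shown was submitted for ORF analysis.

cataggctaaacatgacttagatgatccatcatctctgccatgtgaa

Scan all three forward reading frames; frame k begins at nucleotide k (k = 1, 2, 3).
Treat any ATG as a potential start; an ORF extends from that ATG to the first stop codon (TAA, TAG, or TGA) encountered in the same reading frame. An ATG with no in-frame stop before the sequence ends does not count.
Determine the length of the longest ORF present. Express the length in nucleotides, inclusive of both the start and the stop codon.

Frame 1: CAT AGG CTA AAC ATG ACT TAG ATG ATC CAT CAT CTC TGC CAT GTG — ATG at 13, stop TAG at 19 → 9 nt.
Frame 2: ATA GGC TAA ACA TGA CTT AGA TGA TCC ATC ATC TCT GCC ATG TGA — ATG at 41, stop TGA at 44 → 6 nt.
Frame 3: TAG GCT AAA CAT GAC TTA GAT GAT CCA TCA TCT CTG CCA TGT GAA — no ATG→stop ORF.
Longest: frame 1, positions 13–21, 9 nt = 3 codons = 2 aa. → 9 nucleotides.

9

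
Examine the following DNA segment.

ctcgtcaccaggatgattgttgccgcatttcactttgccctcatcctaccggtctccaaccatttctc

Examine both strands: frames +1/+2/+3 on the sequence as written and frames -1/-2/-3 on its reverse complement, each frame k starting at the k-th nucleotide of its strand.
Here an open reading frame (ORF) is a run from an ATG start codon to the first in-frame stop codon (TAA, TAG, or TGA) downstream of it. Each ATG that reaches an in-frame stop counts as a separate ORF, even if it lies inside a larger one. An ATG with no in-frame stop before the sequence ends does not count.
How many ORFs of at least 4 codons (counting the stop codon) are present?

3

Reverse complement (5'→3'): GAGAAATGGTTGGAGACCGGTAGGATGAGGGCAAAGTGAAATGCGGCAACAATCATCCTGGTGACGAG
Frame +1: CTC GTC ACC AGG ATG ATT GTT GCC GCA TTT CAC TTT GCC CTC ATC CTA CCG GTC TCC AAC CAT TTC — no ATG→stop ORF.
Frame +2: TCG TCA CCA GGA TGA TTG TTG CCG CAT TTC ACT TTG CCC TCA TCC TAC CGG TCT CCA ACC ATT TCT — no ATG→stop ORF.
Frame +3: CGT CAC CAG GAT GAT TGT TGC CGC ATT TCA CTT TGC CCT CAT CCT ACC GGT CTC CAA CCA TTT CTC — no ATG→stop ORF.
Frame -1: GAG AAA TGG TTG GAG ACC GGT AGG ATG AGG GCA AAG TGA AAT GCG GCA ACA ATC ATC CTG GTG ACG — ATG at 25, stop TGA at 37 → 15 nt.
Frame -2: AGA AAT GGT TGG AGA CCG GTA GGA TGA GGG CAA AGT GAA ATG CGG CAA CAA TCA TCC TGG TGA CGA — ATG at 41, stop TGA at 62 → 24 nt.
Frame -3: GAA ATG GTT GGA GAC CGG TAG GAT GAG GGC AAA GTG AAA TGC GGC AAC AAT CAT CCT GGT GAC GAG — ATG at 6, stop TAG at 21 → 18 nt.
ORFs ≥ 4 codons: frame -1 25–39 (5 codons), frame -2 41–64 (8 codons), frame -3 6–23 (6 codons). Count = 3.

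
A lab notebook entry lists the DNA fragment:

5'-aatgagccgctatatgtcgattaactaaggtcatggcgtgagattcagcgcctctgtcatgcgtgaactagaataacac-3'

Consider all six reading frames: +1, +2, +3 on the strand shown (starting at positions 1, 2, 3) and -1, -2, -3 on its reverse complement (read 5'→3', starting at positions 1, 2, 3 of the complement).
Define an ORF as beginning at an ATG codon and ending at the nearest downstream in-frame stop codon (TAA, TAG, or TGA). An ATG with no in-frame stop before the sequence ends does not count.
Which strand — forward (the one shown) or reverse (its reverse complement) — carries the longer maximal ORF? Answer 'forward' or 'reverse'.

reverse

Reverse complement (5'→3'): GTGTTATTCTAGTTCACGCATGACAGAGGCGCTGAATCTCACGCCATGACCTTAGTTAATCGACATATAGCGGCTCATT
Frame +1: AAT GAG CCG CTA TAT GTC GAT TAA CTA AGG TCA TGG CGT GAG ATT CAG CGC CTC TGT CAT GCG TGA ACT AGA ATA ACA — no ATG→stop ORF.
Frame +2: ATG AGC CGC TAT ATG TCG ATT AAC TAA GGT CAT GGC GTG AGA TTC AGC GCC TCT GTC ATG CGT GAA CTA GAA TAA CAC — ATG at 2, stop TAA at 26 → 27 nt; ATG at 14, stop TAA at 26 → 15 nt; ATG at 59, stop TAA at 74 → 18 nt.
Frame +3: TGA GCC GCT ATA TGT CGA TTA ACT AAG GTC ATG GCG TGA GAT TCA GCG CCT CTG TCA TGC GTG AAC TAG AAT AAC — ATG at 33, stop TGA at 39 → 9 nt.
Frame -1: GTG TTA TTC TAG TTC ACG CAT GAC AGA GGC GCT GAA TCT CAC GCC ATG ACC TTA GTT AAT CGA CAT ATA GCG GCT CAT — no ATG→stop ORF.
Frame -2: TGT TAT TCT AGT TCA CGC ATG ACA GAG GCG CTG AAT CTC ACG CCA TGA CCT TAG TTA ATC GAC ATA TAG CGG CTC ATT — ATG at 20, stop TGA at 47 → 30 nt.
Frame -3: GTT ATT CTA GTT CAC GCA TGA CAG AGG CGC TGA ATC TCA CGC CAT GAC CTT AGT TAA TCG ACA TAT AGC GGC TCA — no ATG→stop ORF.
Forward-strand max 27 nt; reverse-strand max 30 nt. The reverse strand has the longer ORF.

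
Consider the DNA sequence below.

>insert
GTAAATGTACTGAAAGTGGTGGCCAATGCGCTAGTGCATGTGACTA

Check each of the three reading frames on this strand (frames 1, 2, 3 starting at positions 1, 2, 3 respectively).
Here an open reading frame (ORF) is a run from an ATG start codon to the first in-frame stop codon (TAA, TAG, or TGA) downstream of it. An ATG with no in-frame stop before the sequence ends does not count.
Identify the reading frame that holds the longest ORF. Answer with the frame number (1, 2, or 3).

2

Frame 1: GTA AAT GTA CTG AAA GTG GTG GCC AAT GCG CTA GTG CAT GTG ACT — no ATG→stop ORF.
Frame 2: TAA ATG TAC TGA AAG TGG TGG CCA ATG CGC TAG TGC ATG TGA CTA — ATG at 5, stop TGA at 11 → 9 nt; ATG at 26, stop TAG at 32 → 9 nt; ATG at 38, stop TGA at 41 → 6 nt.
Frame 3: AAA TGT ACT GAA AGT GGT GGC CAA TGC GCT AGT GCA TGT GAC — no ATG→stop ORF.
Longest ORF is 9 nt in frame 2 (positions 5–13).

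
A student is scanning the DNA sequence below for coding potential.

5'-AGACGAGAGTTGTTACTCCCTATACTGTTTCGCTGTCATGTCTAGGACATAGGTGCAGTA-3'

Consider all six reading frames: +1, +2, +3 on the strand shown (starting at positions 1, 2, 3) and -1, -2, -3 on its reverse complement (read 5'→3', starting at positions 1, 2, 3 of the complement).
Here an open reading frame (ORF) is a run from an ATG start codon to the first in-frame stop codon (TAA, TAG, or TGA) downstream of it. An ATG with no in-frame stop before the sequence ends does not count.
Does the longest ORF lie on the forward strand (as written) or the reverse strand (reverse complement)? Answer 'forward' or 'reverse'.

reverse

Reverse complement (5'→3'): TACTGCACCTATGTCCTAGACATGACAGCGAAACAGTATAGGGAGTAACAACTCTCGTCT
Frame +1: AGA CGA GAG TTG TTA CTC CCT ATA CTG TTT CGC TGT CAT GTC TAG GAC ATA GGT GCA GTA — no ATG→stop ORF.
Frame +2: GAC GAG AGT TGT TAC TCC CTA TAC TGT TTC GCT GTC ATG TCT AGG ACA TAG GTG CAG — ATG at 38, stop TAG at 50 → 15 nt.
Frame +3: ACG AGA GTT GTT ACT CCC TAT ACT GTT TCG CTG TCA TGT CTA GGA CAT AGG TGC AGT — no ATG→stop ORF.
Frame -1: TAC TGC ACC TAT GTC CTA GAC ATG ACA GCG AAA CAG TAT AGG GAG TAA CAA CTC TCG TCT — ATG at 22, stop TAA at 46 → 27 nt.
Frame -2: ACT GCA CCT ATG TCC TAG ACA TGA CAG CGA AAC AGT ATA GGG AGT AAC AAC TCT CGT — ATG at 11, stop TAG at 17 → 9 nt.
Frame -3: CTG CAC CTA TGT CCT AGA CAT GAC AGC GAA ACA GTA TAG GGA GTA ACA ACT CTC GTC — no ATG→stop ORF.
Forward-strand max 15 nt; reverse-strand max 27 nt. The reverse strand has the longer ORF.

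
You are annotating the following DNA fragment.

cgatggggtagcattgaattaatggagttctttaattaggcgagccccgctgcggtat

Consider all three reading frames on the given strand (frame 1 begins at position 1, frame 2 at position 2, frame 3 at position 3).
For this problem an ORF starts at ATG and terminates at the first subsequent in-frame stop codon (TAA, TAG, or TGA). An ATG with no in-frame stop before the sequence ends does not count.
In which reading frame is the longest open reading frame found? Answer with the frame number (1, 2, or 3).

1

Frame 1: CGA TGG GGT AGC ATT GAA TTA ATG GAG TTC TTT AAT TAG GCG AGC CCC GCT GCG GTA — ATG at 22, stop TAG at 37 → 18 nt.
Frame 2: GAT GGG GTA GCA TTG AAT TAA TGG AGT TCT TTA ATT AGG CGA GCC CCG CTG CGG TAT — no ATG→stop ORF.
Frame 3: ATG GGG TAG CAT TGA ATT AAT GGA GTT CTT TAA TTA GGC GAG CCC CGC TGC GGT — ATG at 3, stop TAG at 9 → 9 nt.
Longest ORF is 18 nt in frame 1 (positions 22–39).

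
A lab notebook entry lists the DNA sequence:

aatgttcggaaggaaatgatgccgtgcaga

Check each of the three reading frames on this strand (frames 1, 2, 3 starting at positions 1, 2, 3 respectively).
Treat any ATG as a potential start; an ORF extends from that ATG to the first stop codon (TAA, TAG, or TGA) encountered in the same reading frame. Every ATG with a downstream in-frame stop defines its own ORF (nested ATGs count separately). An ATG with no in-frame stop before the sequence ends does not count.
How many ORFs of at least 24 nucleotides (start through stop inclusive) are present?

0

Frame 1: AAT GTT CGG AAG GAA ATG ATG CCG TGC AGA — no ATG→stop ORF.
Frame 2: ATG TTC GGA AGG AAA TGA TGC CGT GCA — ATG at 2, stop TGA at 17 → 18 nt.
Frame 3: TGT TCG GAA GGA AAT GAT GCC GTG CAG — no ATG→stop ORF.
No ORF reaches 24 nucleotides. Count = 0.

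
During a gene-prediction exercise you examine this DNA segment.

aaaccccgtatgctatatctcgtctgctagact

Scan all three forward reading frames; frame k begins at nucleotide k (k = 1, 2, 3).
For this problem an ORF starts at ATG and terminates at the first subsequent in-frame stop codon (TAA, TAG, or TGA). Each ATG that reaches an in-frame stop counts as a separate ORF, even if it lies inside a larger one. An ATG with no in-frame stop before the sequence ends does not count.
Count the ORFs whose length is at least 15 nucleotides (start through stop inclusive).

Frame 1: AAA CCC CGT ATG CTA TAT CTC GTC TGC TAG ACT — ATG at 10, stop TAG at 28 → 21 nt.
Frame 2: AAC CCC GTA TGC TAT ATC TCG TCT GCT AGA — no ATG→stop ORF.
Frame 3: ACC CCG TAT GCT ATA TCT CGT CTG CTA GAC — no ATG→stop ORF.
ORFs ≥ 15 nucleotides: frame 1 10–30 (21 nucleotides). Count = 1.

1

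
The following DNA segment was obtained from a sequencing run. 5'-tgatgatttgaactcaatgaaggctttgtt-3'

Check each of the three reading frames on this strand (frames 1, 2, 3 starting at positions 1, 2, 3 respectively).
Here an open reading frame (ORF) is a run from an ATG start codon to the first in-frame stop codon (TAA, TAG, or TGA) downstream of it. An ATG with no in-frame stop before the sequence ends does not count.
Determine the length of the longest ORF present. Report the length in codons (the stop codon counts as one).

3

Frame 1: TGA TGA TTT GAA CTC AAT GAA GGC TTT GTT — no ATG→stop ORF.
Frame 2: GAT GAT TTG AAC TCA ATG AAG GCT TTG — no ATG→stop ORF.
Frame 3: ATG ATT TGA ACT CAA TGA AGG CTT TGT — ATG at 3, stop TGA at 9 → 9 nt.
Longest: frame 3, positions 3–11, 9 nt = 3 codons = 2 aa. → 3 codons.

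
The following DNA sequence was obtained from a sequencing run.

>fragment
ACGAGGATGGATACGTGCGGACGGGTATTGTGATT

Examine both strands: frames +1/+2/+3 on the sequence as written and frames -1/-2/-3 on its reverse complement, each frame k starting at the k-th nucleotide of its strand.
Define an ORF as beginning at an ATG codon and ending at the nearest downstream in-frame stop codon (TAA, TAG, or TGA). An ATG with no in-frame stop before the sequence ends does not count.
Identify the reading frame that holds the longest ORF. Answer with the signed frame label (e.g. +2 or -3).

+1

Reverse complement (5'→3'): AATCACAATACCCGTCCGCACGTATCCATCCTCGT
Frame +1: ACG AGG ATG GAT ACG TGC GGA CGG GTA TTG TGA — ATG at 7, stop TGA at 31 → 27 nt.
Frame +2: CGA GGA TGG ATA CGT GCG GAC GGG TAT TGT GAT — no ATG→stop ORF.
Frame +3: GAG GAT GGA TAC GTG CGG ACG GGT ATT GTG ATT — no ATG→stop ORF.
Frame -1: AAT CAC AAT ACC CGT CCG CAC GTA TCC ATC CTC — no ATG→stop ORF.
Frame -2: ATC ACA ATA CCC GTC CGC ACG TAT CCA TCC TCG — no ATG→stop ORF.
Frame -3: TCA CAA TAC CCG TCC GCA CGT ATC CAT CCT CGT — no ATG→stop ORF.
Longest ORF is 27 nt in frame +1 (positions 7–33).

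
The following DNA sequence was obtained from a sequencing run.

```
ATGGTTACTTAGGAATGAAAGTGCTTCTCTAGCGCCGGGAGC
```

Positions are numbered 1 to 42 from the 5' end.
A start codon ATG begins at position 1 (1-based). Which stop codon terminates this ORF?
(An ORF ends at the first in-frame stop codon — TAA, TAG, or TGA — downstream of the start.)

Codons from position 1: ATG (1–3), GTT (4–6), ACT (7–9), TAG (10–12).
The first in-frame stop codon is TAG.

TAG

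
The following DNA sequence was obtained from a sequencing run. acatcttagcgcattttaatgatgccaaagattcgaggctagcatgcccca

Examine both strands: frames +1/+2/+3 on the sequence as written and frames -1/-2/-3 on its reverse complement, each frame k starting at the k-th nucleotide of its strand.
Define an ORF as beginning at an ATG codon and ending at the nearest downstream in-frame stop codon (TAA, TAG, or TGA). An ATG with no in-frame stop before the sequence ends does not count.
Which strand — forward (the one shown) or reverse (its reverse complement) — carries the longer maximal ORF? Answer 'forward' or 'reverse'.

Reverse complement (5'→3'): TGGGGCATGCTAGCCTCGAATCTTTGGCATCATTAAAATGCGCTAAGATGT
Frame +1: ACA TCT TAG CGC ATT TTA ATG ATG CCA AAG ATT CGA GGC TAG CAT GCC CCA — ATG at 19, stop TAG at 40 → 24 nt; ATG at 22, stop TAG at 40 → 21 nt.
Frame +2: CAT CTT AGC GCA TTT TAA TGA TGC CAA AGA TTC GAG GCT AGC ATG CCC — no ATG→stop ORF.
Frame +3: ATC TTA GCG CAT TTT AAT GAT GCC AAA GAT TCG AGG CTA GCA TGC CCC — no ATG→stop ORF.
Frame -1: TGG GGC ATG CTA GCC TCG AAT CTT TGG CAT CAT TAA AAT GCG CTA AGA TGT — ATG at 7, stop TAA at 34 → 30 nt.
Frame -2: GGG GCA TGC TAG CCT CGA ATC TTT GGC ATC ATT AAA ATG CGC TAA GAT — ATG at 38, stop TAA at 44 → 9 nt.
Frame -3: GGG CAT GCT AGC CTC GAA TCT TTG GCA TCA TTA AAA TGC GCT AAG ATG — no ATG→stop ORF.
Forward-strand max 24 nt; reverse-strand max 30 nt. The reverse strand has the longer ORF.

reverse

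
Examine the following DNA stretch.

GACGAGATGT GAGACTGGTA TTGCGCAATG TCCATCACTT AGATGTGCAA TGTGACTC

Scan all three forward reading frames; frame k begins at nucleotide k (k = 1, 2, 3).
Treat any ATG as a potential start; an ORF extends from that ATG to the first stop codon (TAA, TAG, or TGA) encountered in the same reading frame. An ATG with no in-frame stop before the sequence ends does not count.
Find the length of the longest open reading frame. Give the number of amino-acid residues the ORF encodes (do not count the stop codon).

Frame 1: GAC GAG ATG TGA GAC TGG TAT TGC GCA ATG TCC ATC ACT TAG ATG TGC AAT GTG ACT — ATG at 7, stop TGA at 10 → 6 nt; ATG at 28, stop TAG at 40 → 15 nt.
Frame 2: ACG AGA TGT GAG ACT GGT ATT GCG CAA TGT CCA TCA CTT AGA TGT GCA ATG TGA CTC — ATG at 50, stop TGA at 53 → 6 nt.
Frame 3: CGA GAT GTG AGA CTG GTA TTG CGC AAT GTC CAT CAC TTA GAT GTG CAA TGT GAC — no ATG→stop ORF.
Longest: frame 1, positions 28–42, 15 nt = 5 codons = 4 aa. → 4 amino acids.

4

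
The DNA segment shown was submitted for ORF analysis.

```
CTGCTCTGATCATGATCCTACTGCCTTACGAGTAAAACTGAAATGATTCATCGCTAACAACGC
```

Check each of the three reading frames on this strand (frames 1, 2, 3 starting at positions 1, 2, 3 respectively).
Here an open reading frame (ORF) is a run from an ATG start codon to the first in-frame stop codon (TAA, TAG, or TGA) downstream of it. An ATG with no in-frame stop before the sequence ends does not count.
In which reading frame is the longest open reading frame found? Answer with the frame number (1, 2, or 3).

Frame 1: CTG CTC TGA TCA TGA TCC TAC TGC CTT ACG AGT AAA ACT GAA ATG ATT CAT CGC TAA CAA CGC — ATG at 43, stop TAA at 55 → 15 nt.
Frame 2: TGC TCT GAT CAT GAT CCT ACT GCC TTA CGA GTA AAA CTG AAA TGA TTC ATC GCT AAC AAC — no ATG→stop ORF.
Frame 3: GCT CTG ATC ATG ATC CTA CTG CCT TAC GAG TAA AAC TGA AAT GAT TCA TCG CTA ACA ACG — ATG at 12, stop TAA at 33 → 24 nt.
Longest ORF is 24 nt in frame 3 (positions 12–35).

3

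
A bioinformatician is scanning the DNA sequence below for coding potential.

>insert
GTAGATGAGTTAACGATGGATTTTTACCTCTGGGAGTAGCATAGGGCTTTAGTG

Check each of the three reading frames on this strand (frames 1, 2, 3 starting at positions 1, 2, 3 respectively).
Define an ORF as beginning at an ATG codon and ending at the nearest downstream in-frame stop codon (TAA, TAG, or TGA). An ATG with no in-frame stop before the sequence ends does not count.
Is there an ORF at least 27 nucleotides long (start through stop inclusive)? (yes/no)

no

Frame 1: GTA GAT GAG TTA ACG ATG GAT TTT TAC CTC TGG GAG TAG CAT AGG GCT TTA GTG — ATG at 16, stop TAG at 37 → 24 nt.
Frame 2: TAG ATG AGT TAA CGA TGG ATT TTT ACC TCT GGG AGT AGC ATA GGG CTT TAG — ATG at 5, stop TAA at 11 → 9 nt.
Frame 3: AGA TGA GTT AAC GAT GGA TTT TTA CCT CTG GGA GTA GCA TAG GGC TTT AGT — no ATG→stop ORF.
Largest ORF found is 24 nucleotides < 27, so no.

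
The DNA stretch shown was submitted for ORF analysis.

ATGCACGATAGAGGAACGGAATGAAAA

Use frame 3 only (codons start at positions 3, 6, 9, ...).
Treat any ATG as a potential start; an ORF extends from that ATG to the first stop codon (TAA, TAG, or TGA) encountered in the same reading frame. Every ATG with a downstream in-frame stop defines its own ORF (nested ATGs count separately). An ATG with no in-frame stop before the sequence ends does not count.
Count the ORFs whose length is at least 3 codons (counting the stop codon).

Frame 3: GCA CGA TAG AGG AAC GGA ATG AAA — no ATG→stop ORF.
No ORF reaches 3 codons. Count = 0.

0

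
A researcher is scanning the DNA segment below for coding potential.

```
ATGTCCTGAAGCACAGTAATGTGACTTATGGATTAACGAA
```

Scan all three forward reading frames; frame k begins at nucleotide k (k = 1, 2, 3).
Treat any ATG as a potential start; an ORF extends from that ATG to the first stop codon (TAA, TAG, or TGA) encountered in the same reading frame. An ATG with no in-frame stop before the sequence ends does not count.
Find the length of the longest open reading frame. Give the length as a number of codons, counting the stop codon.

3

Frame 1: ATG TCC TGA AGC ACA GTA ATG TGA CTT ATG GAT TAA CGA — ATG at 1, stop TGA at 7 → 9 nt; ATG at 19, stop TGA at 22 → 6 nt; ATG at 28, stop TAA at 34 → 9 nt.
Frame 2: TGT CCT GAA GCA CAG TAA TGT GAC TTA TGG ATT AAC GAA — no ATG→stop ORF.
Frame 3: GTC CTG AAG CAC AGT AAT GTG ACT TAT GGA TTA ACG — no ATG→stop ORF.
Longest: frame 1, positions 1–9, 9 nt = 3 codons = 2 aa. → 3 codons.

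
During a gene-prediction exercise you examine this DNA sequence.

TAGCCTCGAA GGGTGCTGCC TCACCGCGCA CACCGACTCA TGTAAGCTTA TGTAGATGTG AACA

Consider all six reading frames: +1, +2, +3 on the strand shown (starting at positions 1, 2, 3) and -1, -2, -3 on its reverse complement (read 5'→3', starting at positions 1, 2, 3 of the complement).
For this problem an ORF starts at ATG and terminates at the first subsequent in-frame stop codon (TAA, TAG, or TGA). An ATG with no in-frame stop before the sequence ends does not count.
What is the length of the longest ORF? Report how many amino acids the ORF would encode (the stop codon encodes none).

6

Reverse complement (5'→3'): TGTTCACATCTACATAAGCTTACATGAGTCGGTGTGCGCGGTGAGGCAGCACCCTTCGAGGCTA
Frame +1: TAG CCT CGA AGG GTG CTG CCT CAC CGC GCA CAC CGA CTC ATG TAA GCT TAT GTA GAT GTG AAC — ATG at 40, stop TAA at 43 → 6 nt.
Frame +2: AGC CTC GAA GGG TGC TGC CTC ACC GCG CAC ACC GAC TCA TGT AAG CTT ATG TAG ATG TGA ACA — ATG at 50, stop TAG at 53 → 6 nt; ATG at 56, stop TGA at 59 → 6 nt.
Frame +3: GCC TCG AAG GGT GCT GCC TCA CCG CGC ACA CCG ACT CAT GTA AGC TTA TGT AGA TGT GAA — no ATG→stop ORF.
Frame -1: TGT TCA CAT CTA CAT AAG CTT ACA TGA GTC GGT GTG CGC GGT GAG GCA GCA CCC TTC GAG GCT — no ATG→stop ORF.
Frame -2: GTT CAC ATC TAC ATA AGC TTA CAT GAG TCG GTG TGC GCG GTG AGG CAG CAC CCT TCG AGG CTA — no ATG→stop ORF.
Frame -3: TTC ACA TCT ACA TAA GCT TAC ATG AGT CGG TGT GCG CGG TGA GGC AGC ACC CTT CGA GGC — ATG at 24, stop TGA at 42 → 21 nt.
Longest: frame -3, positions 24–44, 21 nt = 7 codons = 6 aa. → 6 amino acids.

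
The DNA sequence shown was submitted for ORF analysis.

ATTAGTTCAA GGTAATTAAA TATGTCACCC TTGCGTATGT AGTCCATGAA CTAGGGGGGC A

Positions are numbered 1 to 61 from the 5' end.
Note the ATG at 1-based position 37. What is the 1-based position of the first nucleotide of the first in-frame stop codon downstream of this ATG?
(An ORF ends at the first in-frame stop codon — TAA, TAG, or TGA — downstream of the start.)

Codons from position 37: ATG (37–39), TAG (40–42).
TAG is a stop codon; it begins at position 40.

40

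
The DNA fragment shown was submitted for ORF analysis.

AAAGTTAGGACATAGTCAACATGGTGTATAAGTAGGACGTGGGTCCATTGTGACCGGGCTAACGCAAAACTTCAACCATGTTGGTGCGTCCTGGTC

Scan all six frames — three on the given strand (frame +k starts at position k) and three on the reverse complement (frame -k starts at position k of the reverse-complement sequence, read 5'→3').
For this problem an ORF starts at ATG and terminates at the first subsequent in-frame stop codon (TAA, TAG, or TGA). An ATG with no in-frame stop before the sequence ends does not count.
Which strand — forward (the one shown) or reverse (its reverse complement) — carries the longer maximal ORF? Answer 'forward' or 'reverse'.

reverse

Reverse complement (5'→3'): GACCAGGACGCACCAACATGGTTGAAGTTTTGCGTTAGCCCGGTCACAATGGACCCACGTCCTACTTATACACCATGTTGACTATGTCCTAACTTT
Frame +1: AAA GTT AGG ACA TAG TCA ACA TGG TGT ATA AGT AGG ACG TGG GTC CAT TGT GAC CGG GCT AAC GCA AAA CTT CAA CCA TGT TGG TGC GTC CTG GTC — no ATG→stop ORF.
Frame +2: AAG TTA GGA CAT AGT CAA CAT GGT GTA TAA GTA GGA CGT GGG TCC ATT GTG ACC GGG CTA ACG CAA AAC TTC AAC CAT GTT GGT GCG TCC TGG — no ATG→stop ORF.
Frame +3: AGT TAG GAC ATA GTC AAC ATG GTG TAT AAG TAG GAC GTG GGT CCA TTG TGA CCG GGC TAA CGC AAA ACT TCA ACC ATG TTG GTG CGT CCT GGT — ATG at 21, stop TAG at 33 → 15 nt.
Frame -1: GAC CAG GAC GCA CCA ACA TGG TTG AAG TTT TGC GTT AGC CCG GTC ACA ATG GAC CCA CGT CCT ACT TAT ACA CCA TGT TGA CTA TGT CCT AAC TTT — ATG at 49, stop TGA at 79 → 33 nt.
Frame -2: ACC AGG ACG CAC CAA CAT GGT TGA AGT TTT GCG TTA GCC CGG TCA CAA TGG ACC CAC GTC CTA CTT ATA CAC CAT GTT GAC TAT GTC CTA ACT — no ATG→stop ORF.
Frame -3: CCA GGA CGC ACC AAC ATG GTT GAA GTT TTG CGT TAG CCC GGT CAC AAT GGA CCC ACG TCC TAC TTA TAC ACC ATG TTG ACT ATG TCC TAA CTT — ATG at 18, stop TAG at 36 → 21 nt; ATG at 75, stop TAA at 90 → 18 nt; ATG at 84, stop TAA at 90 → 9 nt.
Forward-strand max 15 nt; reverse-strand max 33 nt. The reverse strand has the longer ORF.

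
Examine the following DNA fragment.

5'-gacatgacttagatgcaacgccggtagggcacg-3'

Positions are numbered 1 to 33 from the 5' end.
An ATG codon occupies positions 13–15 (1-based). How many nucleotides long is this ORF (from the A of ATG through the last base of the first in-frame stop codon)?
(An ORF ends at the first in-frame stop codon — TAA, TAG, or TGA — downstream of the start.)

Codons from position 13: ATG (13–15), CAA (16–18), CGC (19–21), CGG (22–24), TAG (25–27).
TAG is the first in-frame stop; ORF spans 13–27, 15 nucleotides.

15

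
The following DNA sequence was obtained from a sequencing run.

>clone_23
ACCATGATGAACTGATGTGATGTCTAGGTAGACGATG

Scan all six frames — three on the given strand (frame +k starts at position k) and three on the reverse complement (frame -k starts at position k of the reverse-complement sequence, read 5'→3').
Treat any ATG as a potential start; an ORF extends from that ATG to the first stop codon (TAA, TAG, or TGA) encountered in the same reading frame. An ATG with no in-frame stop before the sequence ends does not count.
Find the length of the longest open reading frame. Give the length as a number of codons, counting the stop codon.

Reverse complement (5'→3'): CATCGTCTACCTAGACATCACATCAGTTCATCATGGT
Frame +1: ACC ATG ATG AAC TGA TGT GAT GTC TAG GTA GAC GAT — ATG at 4, stop TGA at 13 → 12 nt; ATG at 7, stop TGA at 13 → 9 nt.
Frame +2: CCA TGA TGA ACT GAT GTG ATG TCT AGG TAG ACG ATG — ATG at 20, stop TAG at 29 → 12 nt.
Frame +3: CAT GAT GAA CTG ATG TGA TGT CTA GGT AGA CGA — ATG at 15, stop TGA at 18 → 6 nt.
Frame -1: CAT CGT CTA CCT AGA CAT CAC ATC AGT TCA TCA TGG — no ATG→stop ORF.
Frame -2: ATC GTC TAC CTA GAC ATC ACA TCA GTT CAT CAT GGT — no ATG→stop ORF.
Frame -3: TCG TCT ACC TAG ACA TCA CAT CAG TTC ATC ATG — no ATG→stop ORF.
Longest: frame +1, positions 4–15, 12 nt = 4 codons = 3 aa. → 4 codons.

4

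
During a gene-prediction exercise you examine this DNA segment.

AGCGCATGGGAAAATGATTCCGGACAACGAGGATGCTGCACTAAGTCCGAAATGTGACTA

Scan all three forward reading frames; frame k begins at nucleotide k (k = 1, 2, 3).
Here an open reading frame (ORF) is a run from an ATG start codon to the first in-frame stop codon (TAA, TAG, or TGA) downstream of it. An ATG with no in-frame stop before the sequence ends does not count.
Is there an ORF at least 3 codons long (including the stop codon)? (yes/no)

Frame 1: AGC GCA TGG GAA AAT GAT TCC GGA CAA CGA GGA TGC TGC ACT AAG TCC GAA ATG TGA CTA — ATG at 52, stop TGA at 55 → 6 nt.
Frame 2: GCG CAT GGG AAA ATG ATT CCG GAC AAC GAG GAT GCT GCA CTA AGT CCG AAA TGT GAC — no ATG→stop ORF.
Frame 3: CGC ATG GGA AAA TGA TTC CGG ACA ACG AGG ATG CTG CAC TAA GTC CGA AAT GTG ACT — ATG at 6, stop TGA at 15 → 12 nt; ATG at 33, stop TAA at 42 → 12 nt.
Frame 3 has an ORF of 4 codons (positions 6–17) ≥ 3, so yes.

yes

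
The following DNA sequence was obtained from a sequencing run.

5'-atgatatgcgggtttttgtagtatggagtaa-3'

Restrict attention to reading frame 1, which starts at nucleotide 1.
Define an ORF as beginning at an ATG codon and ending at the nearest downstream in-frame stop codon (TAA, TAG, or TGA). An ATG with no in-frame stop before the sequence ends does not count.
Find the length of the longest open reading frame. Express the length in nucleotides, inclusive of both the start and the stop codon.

Frame 1: ATG ATA TGC GGG TTT TTG TAG TAT GGA GTA — ATG at 1, stop TAG at 19 → 21 nt.
Longest: frame 1, positions 1–21, 21 nt = 7 codons = 6 aa. → 21 nucleotides.

21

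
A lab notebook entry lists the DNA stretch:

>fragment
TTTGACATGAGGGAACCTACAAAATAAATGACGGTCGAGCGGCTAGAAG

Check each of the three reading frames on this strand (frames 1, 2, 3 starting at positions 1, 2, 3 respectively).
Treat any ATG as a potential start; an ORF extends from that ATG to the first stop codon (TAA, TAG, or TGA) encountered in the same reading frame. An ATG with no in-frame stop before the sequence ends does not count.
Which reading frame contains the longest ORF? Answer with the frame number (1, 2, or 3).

Frame 1: TTT GAC ATG AGG GAA CCT ACA AAA TAA ATG ACG GTC GAG CGG CTA GAA — ATG at 7, stop TAA at 25 → 21 nt.
Frame 2: TTG ACA TGA GGG AAC CTA CAA AAT AAA TGA CGG TCG AGC GGC TAG AAG — no ATG→stop ORF.
Frame 3: TGA CAT GAG GGA ACC TAC AAA ATA AAT GAC GGT CGA GCG GCT AGA — no ATG→stop ORF.
Longest ORF is 21 nt in frame 1 (positions 7–27).

1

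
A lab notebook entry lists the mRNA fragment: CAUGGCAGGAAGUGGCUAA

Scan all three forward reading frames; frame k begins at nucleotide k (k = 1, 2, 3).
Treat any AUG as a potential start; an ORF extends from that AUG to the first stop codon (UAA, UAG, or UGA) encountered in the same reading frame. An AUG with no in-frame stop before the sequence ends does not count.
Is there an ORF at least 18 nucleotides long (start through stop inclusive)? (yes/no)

Frame 1: CAU GGC AGG AAG UGG CUA — no AUG→stop ORF.
Frame 2: AUG GCA GGA AGU GGC UAA — AUG at 2, stop UAA at 17 → 18 nt.
Frame 3: UGG CAG GAA GUG GCU — no AUG→stop ORF.
Frame 2 has an ORF of 18 nucleotides (positions 2–19) ≥ 18, so yes.

yes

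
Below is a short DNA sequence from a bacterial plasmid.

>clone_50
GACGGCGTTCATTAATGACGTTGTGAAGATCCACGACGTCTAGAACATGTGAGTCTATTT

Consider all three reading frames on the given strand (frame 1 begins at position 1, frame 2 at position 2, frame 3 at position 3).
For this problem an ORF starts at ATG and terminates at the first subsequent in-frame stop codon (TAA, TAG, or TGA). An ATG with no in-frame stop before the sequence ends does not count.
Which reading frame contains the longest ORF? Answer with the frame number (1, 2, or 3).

3

Frame 1: GAC GGC GTT CAT TAA TGA CGT TGT GAA GAT CCA CGA CGT CTA GAA CAT GTG AGT CTA TTT — no ATG→stop ORF.
Frame 2: ACG GCG TTC ATT AAT GAC GTT GTG AAG ATC CAC GAC GTC TAG AAC ATG TGA GTC TAT — ATG at 47, stop TGA at 50 → 6 nt.
Frame 3: CGG CGT TCA TTA ATG ACG TTG TGA AGA TCC ACG ACG TCT AGA ACA TGT GAG TCT ATT — ATG at 15, stop TGA at 24 → 12 nt.
Longest ORF is 12 nt in frame 3 (positions 15–26).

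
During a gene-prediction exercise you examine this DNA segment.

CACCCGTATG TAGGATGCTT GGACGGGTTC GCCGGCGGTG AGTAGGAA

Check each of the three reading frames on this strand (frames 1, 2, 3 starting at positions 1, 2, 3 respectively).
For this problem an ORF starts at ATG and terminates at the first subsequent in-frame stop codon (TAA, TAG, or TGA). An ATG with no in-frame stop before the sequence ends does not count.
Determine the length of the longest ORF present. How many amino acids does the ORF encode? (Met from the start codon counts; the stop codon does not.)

8

Frame 1: CAC CCG TAT GTA GGA TGC TTG GAC GGG TTC GCC GGC GGT GAG TAG GAA — no ATG→stop ORF.
Frame 2: ACC CGT ATG TAG GAT GCT TGG ACG GGT TCG CCG GCG GTG AGT AGG — ATG at 8, stop TAG at 11 → 6 nt.
Frame 3: CCC GTA TGT AGG ATG CTT GGA CGG GTT CGC CGG CGG TGA GTA GGA — ATG at 15, stop TGA at 39 → 27 nt.
Longest: frame 3, positions 15–41, 27 nt = 9 codons = 8 aa. → 8 amino acids.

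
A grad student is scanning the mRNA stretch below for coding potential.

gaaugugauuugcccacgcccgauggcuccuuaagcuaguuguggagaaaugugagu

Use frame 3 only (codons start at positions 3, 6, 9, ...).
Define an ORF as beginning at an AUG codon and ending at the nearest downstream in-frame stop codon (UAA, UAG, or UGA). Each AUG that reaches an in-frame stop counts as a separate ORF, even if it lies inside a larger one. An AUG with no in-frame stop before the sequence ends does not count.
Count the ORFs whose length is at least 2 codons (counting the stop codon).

Frame 3: AUG UGA UUU GCC CAC GCC CGA UGG CUC CUU AAG CUA GUU GUG GAG AAA UGU GAG — AUG at 3, stop UGA at 6 → 6 nt.
ORFs ≥ 2 codons: frame 3 3–8 (2 codons). Count = 1.

1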